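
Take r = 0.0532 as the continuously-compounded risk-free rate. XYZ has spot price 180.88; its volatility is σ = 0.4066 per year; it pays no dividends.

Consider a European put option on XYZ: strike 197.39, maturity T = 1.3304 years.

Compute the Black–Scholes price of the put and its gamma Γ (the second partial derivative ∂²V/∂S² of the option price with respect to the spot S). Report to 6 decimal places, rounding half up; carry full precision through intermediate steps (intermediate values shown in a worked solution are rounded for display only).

price = 35.346621
Γ = 0.004610

σ√T = 0.4066·√1.3304 = 0.468985
d₁ = (ln(S/K) + (r+σ²/2)T) / (σ√T) = (ln(180.88/197.39) + (0.0532+0.4066²/2)·1.3304) / 0.468985 = (-0.087348 + 0.180751) / 0.468985 = 0.199160
d₂ = d₁ − σ√T = 0.199160 − 0.468985 = -0.269825
e^{−rT} = 0.931669
N(−d₁) = 0.421069,  N(−d₂) = 0.606352
Put price V = K·e^{−rT}·N(−d₂) − S·N(−d₁) = 111.509556 − 76.162936 = 35.346621
φ(d₁) = (1/√(2π))·e^{−d₁²/2} = 0.391108
Γ = φ(d₁) / (S·σ·√T) = 0.004610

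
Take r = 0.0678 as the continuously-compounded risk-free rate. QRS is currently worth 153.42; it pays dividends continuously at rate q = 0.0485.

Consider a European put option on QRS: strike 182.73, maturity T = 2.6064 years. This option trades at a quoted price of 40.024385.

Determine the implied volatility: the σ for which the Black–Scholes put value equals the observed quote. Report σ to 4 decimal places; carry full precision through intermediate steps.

sigma = 0.3297

At σ = 0.3297 the Black–Scholes value reproduces the quote:
σ√T = 0.3297·√2.6064 = 0.532279
d₁ = (ln(S/K) + (r−q+σ²/2)T) / (σ√T) = (ln(153.42/182.73) + (0.0678−0.0485+0.3297²/2)·2.6064) / 0.532279 = (-0.174830 + 0.191964) / 0.532279 = 0.032189
d₂ = d₁ − σ√T = 0.032189 − 0.532279 = -0.500090
e^{−rT} = 0.838019
e^{−qT} = 0.881253
N(−d₁) = 0.487161,  N(−d₂) = 0.691494
V = K·e^{−rT}·N(−d₂) − S·e^{−qT}·N(−d₁) = 105.889393 − 65.865008 = 40.024385 (matching the quote); vega is positive throughout, so no other σ reproduces this price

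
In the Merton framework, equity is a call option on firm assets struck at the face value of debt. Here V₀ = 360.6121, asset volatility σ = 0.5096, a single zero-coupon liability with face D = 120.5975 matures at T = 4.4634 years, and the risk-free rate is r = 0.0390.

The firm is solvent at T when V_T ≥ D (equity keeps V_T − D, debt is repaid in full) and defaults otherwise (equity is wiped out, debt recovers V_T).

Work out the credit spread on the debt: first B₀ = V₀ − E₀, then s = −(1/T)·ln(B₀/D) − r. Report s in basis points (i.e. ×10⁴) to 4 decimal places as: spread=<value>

spread=255.9891

Apply the equity-as-call identities (strike 120.5975, horizon 4.4634 years):
d₁ = [ln(V₀/D) + (r + σ²/2)T] / (σ√T)
   = [ln(360.6121/120.5975) + (0.0390 + 0.5·0.5096²)·4.4634] / (0.5096·√4.4634)
   = [1.095344 + 0.753628] / 1.076620 = 1.717386
d₂ = d₁ − σ√T = 1.717386 − 1.076620 = 0.640767
N(d₁) = 0.957046,  N(d₂) = 0.739163,  e^(−rT) = 0.840236
E₀ = V₀·N(d₁) − D·e^(−rT)·N(d₂)
   = 360.6121·0.957046 − 120.5975·0.840236·0.739163 = 270.222630
B₀ = V₀ − E₀ = 360.6121 − 270.222630 = 90.389470
spread = −(1/T)·ln(B₀/D) − r = −(1/4.4634)·ln(90.389470/120.5975) − 0.0390 = 0.02559891
in basis points: 0.02559891 × 10⁴ = 255.9891 bp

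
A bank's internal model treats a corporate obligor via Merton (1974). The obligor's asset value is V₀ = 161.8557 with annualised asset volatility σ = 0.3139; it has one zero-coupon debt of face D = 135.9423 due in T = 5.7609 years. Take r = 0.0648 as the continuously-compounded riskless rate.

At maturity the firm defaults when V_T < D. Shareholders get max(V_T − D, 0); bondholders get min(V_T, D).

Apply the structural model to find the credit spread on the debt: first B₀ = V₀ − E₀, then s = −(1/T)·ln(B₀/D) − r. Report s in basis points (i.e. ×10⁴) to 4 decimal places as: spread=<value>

spread=241.4027

Apply the equity-as-call identities (strike 135.9423, horizon 5.7609 years):
d₁ = [ln(V₀/D) + (r + σ²/2)T] / (σ√T)
   = [ln(161.8557/135.9423) + (0.0648 + 0.5·0.3139²)·5.7609] / (0.3139·√5.7609)
   = [0.174475 + 0.657126] / 0.753419 = 1.103770
d₂ = d₁ − σ√T = 1.103770 − 0.753419 = 0.350351
N(d₁) = 0.865153,  N(d₂) = 0.636962,  e^(−rT) = 0.688454
E₀ = V₀·N(d₁) − D·e^(−rT)·N(d₂)
   = 161.8557·0.865153 − 135.9423·0.688454·0.636962 = 80.416680
B₀ = V₀ − E₀ = 161.8557 − 80.416680 = 81.439020
spread = −(1/T)·ln(B₀/D) − r = −(1/5.7609)·ln(81.439020/135.9423) − 0.0648 = 0.02414027
in basis points: 0.02414027 × 10⁴ = 241.4027 bp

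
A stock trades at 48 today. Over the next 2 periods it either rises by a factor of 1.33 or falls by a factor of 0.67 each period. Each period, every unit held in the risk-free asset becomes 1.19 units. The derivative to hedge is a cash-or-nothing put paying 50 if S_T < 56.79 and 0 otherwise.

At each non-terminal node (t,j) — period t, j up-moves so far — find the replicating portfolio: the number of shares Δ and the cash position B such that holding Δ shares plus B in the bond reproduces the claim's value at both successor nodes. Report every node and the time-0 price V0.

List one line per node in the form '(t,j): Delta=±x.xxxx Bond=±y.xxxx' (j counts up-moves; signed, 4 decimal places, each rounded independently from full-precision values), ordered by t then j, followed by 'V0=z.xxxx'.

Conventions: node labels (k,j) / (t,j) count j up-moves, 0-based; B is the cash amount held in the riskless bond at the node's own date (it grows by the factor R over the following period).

(0,0): Delta=-1.0450 Bond=63.5483
(1,0): Delta=0.0000 Bond=42.0168
(1,1): Delta=-1.1867 Bond=84.6702
V0=13.3905

Risk-neutral probability p* = (R−d)/(u−d) = (1.19−0.67)/(1.33−0.67) = 0.7879.
Terminal payoffs: V(2,0)=50.0000, V(2,1)=50.0000, V(2,2)=0.0000
  t=1,j=0: stock 32.1600 → up 42.7728 (V=50.0000), down 21.5472 (V=50.0000). Price 42.0168; hedge Δ=0.0000, bond B=42.0168.
  t=1,j=1: stock 63.8400 → up 84.9072 (V=0.0000), down 42.7728 (V=50.0000). Price 8.9127; hedge Δ=-1.1867, bond B=84.6702.
  t=0,j=0: stock 48.0000 → up 63.8400 (V=8.9127), down 32.1600 (V=42.0168). Price 13.3905; hedge Δ=-1.0450, bond B=63.5483.
Check: Δ(0,0)·S0 + B(0,0) = 13.3905 = V0.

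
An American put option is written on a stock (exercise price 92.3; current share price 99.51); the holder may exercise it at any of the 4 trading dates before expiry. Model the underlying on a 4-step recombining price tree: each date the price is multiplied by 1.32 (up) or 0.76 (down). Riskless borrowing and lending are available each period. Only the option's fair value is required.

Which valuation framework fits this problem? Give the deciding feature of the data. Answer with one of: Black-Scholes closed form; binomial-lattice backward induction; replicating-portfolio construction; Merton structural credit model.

Key observation: an American put (K = 92.3, S₀ = 99.51) on a 4-date tree has no closed form — the optimal stopping decision is embedded and must be resolved recursively from expiry.

framework: binomial-lattice backward induction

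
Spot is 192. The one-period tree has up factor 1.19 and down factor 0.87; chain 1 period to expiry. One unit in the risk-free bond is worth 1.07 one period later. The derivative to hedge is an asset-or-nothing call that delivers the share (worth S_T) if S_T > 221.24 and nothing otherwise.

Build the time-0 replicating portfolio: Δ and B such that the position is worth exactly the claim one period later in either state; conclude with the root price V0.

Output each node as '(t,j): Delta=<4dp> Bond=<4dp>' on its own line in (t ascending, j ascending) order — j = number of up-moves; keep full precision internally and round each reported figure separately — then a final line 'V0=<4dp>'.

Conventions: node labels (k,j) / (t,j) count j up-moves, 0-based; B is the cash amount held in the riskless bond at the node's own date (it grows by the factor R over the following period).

No-arbitrage ⇒ martingale measure with p* = (R−d)/(u−d) = 0.6250.
Payoffs at expiry: V(1,0)=0.0000, V(1,1)=228.4800
(0,0): S=192.0000. Δ = (V_up−V_dn)/(S_up−S_dn) = (228.4800−0.0000)/(228.4800−167.0400) = 3.7188. V = [p*·228.4800 + (1−p*)·0.0000]/1.07 = 133.4579. B = V − Δ·S = -580.5421.
Sanity check at the root: Δ(0,0)·S0 + B(0,0) reproduces V0 = 133.4579.

(0,0): Delta=3.7188 Bond=-580.5421
V0=133.4579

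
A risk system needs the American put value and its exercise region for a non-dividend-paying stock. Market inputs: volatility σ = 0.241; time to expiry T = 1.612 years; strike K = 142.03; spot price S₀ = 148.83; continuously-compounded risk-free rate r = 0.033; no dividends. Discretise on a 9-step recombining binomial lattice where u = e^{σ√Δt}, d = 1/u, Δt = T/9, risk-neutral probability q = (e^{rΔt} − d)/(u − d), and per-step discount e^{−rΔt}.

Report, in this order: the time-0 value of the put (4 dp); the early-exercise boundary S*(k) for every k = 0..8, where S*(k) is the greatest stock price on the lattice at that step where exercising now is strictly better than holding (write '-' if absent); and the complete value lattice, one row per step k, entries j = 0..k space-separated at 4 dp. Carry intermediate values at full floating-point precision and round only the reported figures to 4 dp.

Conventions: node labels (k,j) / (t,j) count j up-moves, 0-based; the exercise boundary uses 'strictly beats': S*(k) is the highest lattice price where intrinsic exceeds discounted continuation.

params: Δt=0.17911 u=1.10738 d=0.90303 q=0.50353 e^(-rΔt)=0.99411
t_9 payoffs: 82.5969 69.1481 52.6559 32.4319 7.6314 0.0000 0.0000 0.0000 0.0000 0.0000
t_8: node(8,0) S=65.8149 payoff=76.2151 vs cont=75.3781 → 76.2151 [stop]  node(8,1) S=80.7078 payoff=61.3222 vs cont=60.4852 → 61.3222 [stop]  node(8,2) S=98.9708 payoff=43.0592 vs cont=42.2221 → 43.0592 [stop]  node(8,3) S=121.3665 payoff=20.6635 vs cont=19.8265 → 20.6635 [stop]  node(8,4) S=148.8300 payoff=0.0000 vs cont=3.7664 → 3.7664 [wait]  node(8,5) S=182.5081 payoff=0.0000 vs cont=0.0000 → 0.0000 [wait]  node(8,6) S=223.8070 payoff=0.0000 vs cont=0.0000 → 0.0000 [wait]  node(8,7) S=274.4513 payoff=0.0000 vs cont=0.0000 → 0.0000 [wait]  node(8,8) S=336.5557 payoff=0.0000 vs cont=0.0000 → 0.0000 [wait]  ⇒ S*(8)=121.3665
t_7: node(7,0) S=72.8819 payoff=69.1481 vs cont=68.3111 → 69.1481 [stop]  node(7,1) S=89.3741 payoff=52.6559 vs cont=51.8189 → 52.6559 [stop]  node(7,2) S=109.5981 payoff=32.4319 vs cont=31.5949 → 32.4319 [stop]  node(7,3) S=134.3986 payoff=7.6314 vs cont=12.0836 → 12.0836 [wait]  node(7,4) S=164.8110 payoff=0.0000 vs cont=1.8589 → 1.8589 [wait]  node(7,5) S=202.1054 payoff=0.0000 vs cont=0.0000 → 0.0000 [wait]  node(7,6) S=247.8389 payoff=0.0000 vs cont=0.0000 → 0.0000 [wait]  node(7,7) S=303.9213 payoff=0.0000 vs cont=0.0000 → 0.0000 [wait]  ⇒ S*(7)=109.5981
t_6: node(6,0) S=80.7078 payoff=61.3222 vs cont=60.4852 → 61.3222 [stop]  node(6,1) S=98.9708 payoff=43.0592 vs cont=42.2221 → 43.0592 [stop]  node(6,2) S=121.3665 payoff=20.6635 vs cont=22.0551 → 22.0551 [wait]  node(6,3) S=148.8300 payoff=0.0000 vs cont=6.8942 → 6.8942 [wait]  node(6,4) S=182.5081 payoff=0.0000 vs cont=0.9174 → 0.9174 [wait]  node(6,5) S=223.8070 payoff=0.0000 vs cont=0.0000 → 0.0000 [wait]  node(6,6) S=274.4513 payoff=0.0000 vs cont=0.0000 → 0.0000 [wait]  ⇒ S*(6)=98.9708
t_5: node(5,0) S=89.3741 payoff=52.6559 vs cont=51.8189 → 52.6559 [stop]  node(5,1) S=109.5981 payoff=32.4319 vs cont=32.2915 → 32.4319 [stop]  node(5,2) S=134.3986 payoff=7.6314 vs cont=14.3361 → 14.3361 [wait]  node(5,3) S=164.8110 payoff=0.0000 vs cont=3.8618 → 3.8618 [wait]  node(5,4) S=202.1054 payoff=0.0000 vs cont=0.4528 → 0.4528 [wait]  node(5,5) S=247.8389 payoff=0.0000 vs cont=0.0000 → 0.0000 [wait]  ⇒ S*(5)=109.5981
t_4: node(4,0) S=98.9708 payoff=43.0592 vs cont=42.2221 → 43.0592 [stop]  node(4,1) S=121.3665 payoff=20.6635 vs cont=23.1826 → 23.1826 [wait]  node(4,2) S=148.8300 payoff=0.0000 vs cont=9.0085 → 9.0085 [wait]  node(4,3) S=182.5081 payoff=0.0000 vs cont=2.1326 → 2.1326 [wait]  node(4,4) S=223.8070 payoff=0.0000 vs cont=0.2235 → 0.2235 [wait]  ⇒ S*(4)=98.9708
t_3: node(3,0) S=109.5981 payoff=32.4319 vs cont=32.8559 → 32.8559 [wait]  node(3,1) S=134.3986 payoff=7.6314 vs cont=15.9509 → 15.9509 [wait]  node(3,2) S=164.8110 payoff=0.0000 vs cont=5.5136 → 5.5136 [wait]  node(3,3) S=202.1054 payoff=0.0000 vs cont=1.1644 → 1.1644 [wait]  ⇒ S*(3)=-
t_2: node(2,0) S=121.3665 payoff=20.6635 vs cont=24.2002 → 24.2002 [wait]  node(2,1) S=148.8300 payoff=0.0000 vs cont=10.6323 → 10.6323 [wait]  node(2,2) S=182.5081 payoff=0.0000 vs cont=3.3040 → 3.3040 [wait]  ⇒ S*(2)=-
t_1: node(1,0) S=134.3986 payoff=7.6314 vs cont=17.2660 → 17.2660 [wait]  node(1,1) S=164.8110 payoff=0.0000 vs cont=6.9014 → 6.9014 [wait]  ⇒ S*(1)=-
t_0: node(0,0) S=148.8300 payoff=0.0000 vs cont=11.9760 → 11.9760 [wait]  ⇒ S*(0)=-

price = 11.9760
boundary = - - - - 98.9708 109.5981 98.9708 109.5981 121.3665
tree:
11.9760
17.2660 6.9014
24.2002 10.6323 3.3040
32.8559 15.9509 5.5136 1.1644
43.0592 23.1826 9.0085 2.1326 0.2235
52.6559 32.4319 14.3361 3.8618 0.4528 0.0000
61.3222 43.0592 22.0551 6.8942 0.9174 0.0000 0.0000
69.1481 52.6559 32.4319 12.0836 1.8589 0.0000 0.0000 0.0000
76.2151 61.3222 43.0592 20.6635 3.7664 0.0000 0.0000 0.0000 0.0000
82.5969 69.1481 52.6559 32.4319 7.6314 0.0000 0.0000 0.0000 0.0000 0.0000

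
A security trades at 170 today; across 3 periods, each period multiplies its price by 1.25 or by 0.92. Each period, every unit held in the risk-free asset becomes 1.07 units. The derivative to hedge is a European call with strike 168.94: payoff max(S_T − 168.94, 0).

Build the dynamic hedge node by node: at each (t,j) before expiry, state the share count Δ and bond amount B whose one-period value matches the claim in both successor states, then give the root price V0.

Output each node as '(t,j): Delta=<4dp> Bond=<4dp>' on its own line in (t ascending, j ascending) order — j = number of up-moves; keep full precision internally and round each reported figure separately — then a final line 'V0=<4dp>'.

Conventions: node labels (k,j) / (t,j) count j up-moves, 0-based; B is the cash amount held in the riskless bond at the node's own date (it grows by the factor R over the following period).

Arbitrage-free pricing uses the up-move probability p* = (R−d)/(u−d) = 0.4545, discounting each step at R = 1.07.
Expiry values: V(3,0)=0.0000, V(3,1)=10.9200, V(3,2)=75.4350, V(3,3)=163.0913
  t=2,j=0: stock 143.8880 → up 179.8600 (V=10.9200), down 132.3770 (V=0.0000). Price 4.6389; hedge Δ=0.2300, bond B=-28.4520.
  t=2,j=1: stock 195.5000 → up 244.3750 (V=75.4350), down 179.8600 (V=10.9200). Price 37.6121; hedge Δ=1.0000, bond B=-157.8879.
  t=2,j=2: stock 265.6250 → up 332.0312 (V=163.0913), down 244.3750 (V=75.4350). Price 107.7371; hedge Δ=1.0000, bond B=-157.8879.
  t=1,j=0: stock 156.4000 → up 195.5000 (V=37.6121), down 143.8880 (V=4.6389). Price 18.3428; hedge Δ=0.6389, bond B=-81.5761.
  t=1,j=1: stock 212.5000 → up 265.6250 (V=107.7371), down 195.5000 (V=37.6121). Price 64.9413; hedge Δ=1.0000, bond B=-147.5587.
  t=0,j=0: stock 170.0000 → up 212.5000 (V=64.9413), down 156.4000 (V=18.3428). Price 36.9382; hedge Δ=0.8306, bond B=-104.2694.
Check: Δ(0,0)·S0 + B(0,0) = 36.9382 = V0.

(0,0): Delta=0.8306 Bond=-104.2694
(1,0): Delta=0.6389 Bond=-81.5761
(1,1): Delta=1.0000 Bond=-147.5587
(2,0): Delta=0.2300 Bond=-28.4520
(2,1): Delta=1.0000 Bond=-157.8879
(2,2): Delta=1.0000 Bond=-157.8879
V0=36.9382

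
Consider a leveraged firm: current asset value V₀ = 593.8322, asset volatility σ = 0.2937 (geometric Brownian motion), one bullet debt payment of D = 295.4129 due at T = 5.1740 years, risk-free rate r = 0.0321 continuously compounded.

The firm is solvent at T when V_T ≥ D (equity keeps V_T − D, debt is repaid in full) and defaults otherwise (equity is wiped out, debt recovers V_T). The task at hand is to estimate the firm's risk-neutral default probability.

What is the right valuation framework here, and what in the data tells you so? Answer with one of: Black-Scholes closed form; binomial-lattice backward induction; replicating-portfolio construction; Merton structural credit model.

framework: Merton structural credit model

Key observation: with the firm-asset dynamics (V₀ = 593.8322) and a single zero-coupon liability of face 295.4129 given, debt value, spread, and default probability all derive from the option view of the balance sheet.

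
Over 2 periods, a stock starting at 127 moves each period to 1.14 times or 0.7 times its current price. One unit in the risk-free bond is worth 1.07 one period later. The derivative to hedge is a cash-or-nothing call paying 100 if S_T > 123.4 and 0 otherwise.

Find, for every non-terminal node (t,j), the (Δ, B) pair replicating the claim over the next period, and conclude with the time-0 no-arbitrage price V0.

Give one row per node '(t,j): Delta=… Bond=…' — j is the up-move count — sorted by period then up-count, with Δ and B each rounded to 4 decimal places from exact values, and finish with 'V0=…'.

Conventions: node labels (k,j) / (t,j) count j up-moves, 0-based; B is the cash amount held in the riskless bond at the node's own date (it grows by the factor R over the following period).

Risk-neutral probability p* = (R−d)/(u−d) = (1.07−0.7)/(1.14−0.7) = 0.8409.
Expiry values: V(2,0)=0.0000, V(2,1)=0.0000, V(2,2)=100.0000
(1,0): S=88.9000. Δ = (V_up−V_dn)/(S_up−S_dn) = (0.0000−0.0000)/(101.3460−62.2300) = 0.0000. V = [p*·0.0000 + (1−p*)·0.0000]/1.07 = 0.0000. B = V − Δ·S = 0.0000.
(1,1): S=144.7800. Δ = (V_up−V_dn)/(S_up−S_dn) = (100.0000−0.0000)/(165.0492−101.3460) = 1.5698. V = [p*·100.0000 + (1−p*)·0.0000]/1.07 = 78.5896. B = V − Δ·S = -148.6831.
(0,0): S=127.0000. Δ = (V_up−V_dn)/(S_up−S_dn) = (78.5896−0.0000)/(144.7800−88.9000) = 1.4064. V = [p*·78.5896 + (1−p*)·0.0000]/1.07 = 61.7633. B = V − Δ·S = -116.8495.
As a check, the time-0 holding Δ(0,0)·S0 + B(0,0) comes to 61.7633 — exactly V0.

(0,0): Delta=1.4064 Bond=-116.8495
(1,0): Delta=0.0000 Bond=0.0000
(1,1): Delta=1.5698 Bond=-148.6831
V0=61.7633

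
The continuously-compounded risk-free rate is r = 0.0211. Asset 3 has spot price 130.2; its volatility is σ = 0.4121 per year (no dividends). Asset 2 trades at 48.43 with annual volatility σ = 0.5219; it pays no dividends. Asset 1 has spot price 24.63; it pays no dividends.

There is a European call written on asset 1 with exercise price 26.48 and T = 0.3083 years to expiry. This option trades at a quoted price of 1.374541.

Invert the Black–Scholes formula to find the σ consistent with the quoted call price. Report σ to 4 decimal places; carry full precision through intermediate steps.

At σ = 0.3745 the Black–Scholes value reproduces the quote:
σ√T = 0.3745·√0.3083 = 0.207940
d₁ = (ln(S/K) + (r+σ²/2)T) / (σ√T) = (ln(24.63/26.48) + (0.0211+0.3745²/2)·0.3083) / 0.207940 = (-0.072425 + 0.028125) / 0.207940 = -0.213041
d₂ = d₁ − σ√T = -0.213041 − 0.207940 = -0.420981
e^{−rT} = 0.993516
N(d₁) = 0.415647,  N(d₂) = 0.336884
V = S·N(d₁) − K·e^{−rT}·N(d₂) = 10.237397 − 8.862856 = 1.374541 (equal to the quote); since ∂V/∂σ > 0 for all σ, the implied volatility is unique

sigma = 0.3745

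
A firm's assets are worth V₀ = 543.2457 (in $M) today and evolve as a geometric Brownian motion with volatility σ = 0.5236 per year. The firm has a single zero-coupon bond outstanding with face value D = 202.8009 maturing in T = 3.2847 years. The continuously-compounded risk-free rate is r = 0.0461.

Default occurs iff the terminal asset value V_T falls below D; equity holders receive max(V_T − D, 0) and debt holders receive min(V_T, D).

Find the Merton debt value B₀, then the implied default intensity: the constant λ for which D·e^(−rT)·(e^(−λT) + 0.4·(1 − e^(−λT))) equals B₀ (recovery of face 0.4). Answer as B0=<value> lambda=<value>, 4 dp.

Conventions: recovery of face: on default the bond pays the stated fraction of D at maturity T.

B0=159.0475 lambda=0.0480

With assets at 543.2457 and a single debt payment of 202.8009 at 3.2847 years:
d₁ = [ln(V₀/D) + (r + σ²/2)T] / (σ√T)
   = [ln(543.2457/202.8009) + (0.0461 + 0.5·0.5236²)·3.2847] / (0.5236·√3.2847)
   = [0.985337 + 0.601686] / 0.948959 = 1.672383
d₂ = d₁ − σ√T = 1.672383 − 0.948959 = 0.723424
N(d₁) = 0.952776,  N(d₂) = 0.765290,  e^(−rT) = 0.859483
E₀ = V₀·N(d₁) − D·e^(−rT)·N(d₂)
   = 543.2457·0.952776 − 202.8009·0.859483·0.765290 = 384.198204
B₀ = V₀ − E₀ = 543.2457 − 384.198204 = 159.047496
e^(−λT) = (B₀·e^(rT)/D − 0.4)/(1 − 0.4) = (159.0475·1.163491/202.8009 − 0.4)/0.6 = 0.85412112
λ = −ln(0.85412112)/3.2847 = 0.048005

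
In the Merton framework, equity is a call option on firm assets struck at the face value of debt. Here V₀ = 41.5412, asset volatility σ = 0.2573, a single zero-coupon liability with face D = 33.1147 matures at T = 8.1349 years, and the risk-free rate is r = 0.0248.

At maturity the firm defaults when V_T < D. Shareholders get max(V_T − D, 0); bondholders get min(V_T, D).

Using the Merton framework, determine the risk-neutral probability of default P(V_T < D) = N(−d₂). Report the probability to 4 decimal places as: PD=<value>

PD=0.4141

Work the structural quantities from V₀ = 41.5412 against face 33.1147:
d₁ = [ln(V₀/D) + (r + σ²/2)T] / (σ√T)
   = [ln(41.5412/33.1147) + (0.0248 + 0.5·0.2573²)·8.1349] / (0.2573·√8.1349)
   = [0.226708 + 0.471024] / 0.733865 = 0.950765
d₂ = d₁ − σ√T = 0.950765 − 0.733865 = 0.216900
risk-neutral PD = N(−d₂) = N(-0.216900) = 0.414143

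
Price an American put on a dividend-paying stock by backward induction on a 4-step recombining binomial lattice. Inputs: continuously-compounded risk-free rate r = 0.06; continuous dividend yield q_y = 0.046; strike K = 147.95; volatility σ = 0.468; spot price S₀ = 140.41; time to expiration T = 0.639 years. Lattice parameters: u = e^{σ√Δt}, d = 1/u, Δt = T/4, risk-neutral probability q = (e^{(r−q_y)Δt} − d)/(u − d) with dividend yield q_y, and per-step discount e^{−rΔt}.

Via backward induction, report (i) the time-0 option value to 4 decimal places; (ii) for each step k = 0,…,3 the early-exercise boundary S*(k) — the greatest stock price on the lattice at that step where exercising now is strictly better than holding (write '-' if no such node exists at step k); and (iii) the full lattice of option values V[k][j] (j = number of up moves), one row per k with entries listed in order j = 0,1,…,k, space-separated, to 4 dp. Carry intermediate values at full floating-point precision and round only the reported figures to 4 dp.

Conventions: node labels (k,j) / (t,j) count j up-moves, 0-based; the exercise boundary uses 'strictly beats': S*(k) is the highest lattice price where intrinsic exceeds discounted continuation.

price = 24.2901
boundary = - - 96.5885 116.4559
tree:
24.2901
36.0137 10.9994
51.3615 18.7027 2.1623
67.8396 31.4941 4.0378 0.0000
81.5065 51.3615 7.5400 0.0000 0.0000

Δt=0.15975, u=1.20569, d=0.82940, q=0.45932, disc=e^(-rΔt)=0.99046
k=4 terminal: V=max(K-S,0) → 81.5065 51.3615 7.5400 0.0000 0.0000
k=3: j=0 S=80.1104 intr=67.8396 cont=67.0148 V=67.8396[EX]; j=1 S=116.4559 intr=31.4941 cont=30.9354 V=31.4941[EX]; j=2 S=169.2912 intr=0.0000 cont=4.0378 V=4.0378[hold]; j=3 S=246.0975 intr=0.0000 cont=0.0000 V=0.0000[hold]  S*(3)=116.4559
k=2: j=0 S=96.5885 intr=51.3615 cont=50.6574 V=51.3615[EX]; j=1 S=140.4100 intr=7.5400 cont=18.7027 V=18.7027[hold]; j=2 S=204.1131 intr=0.0000 cont=2.1623 V=2.1623[hold]  S*(2)=96.5885
k=1: j=0 S=116.4559 intr=31.4941 cont=36.0137 V=36.0137[hold]; j=1 S=169.2912 intr=0.0000 cont=10.9994 V=10.9994[hold]  S*(1)=-
k=0: j=0 S=140.4100 intr=7.5400 cont=24.2901 V=24.2901[hold]  S*(0)=-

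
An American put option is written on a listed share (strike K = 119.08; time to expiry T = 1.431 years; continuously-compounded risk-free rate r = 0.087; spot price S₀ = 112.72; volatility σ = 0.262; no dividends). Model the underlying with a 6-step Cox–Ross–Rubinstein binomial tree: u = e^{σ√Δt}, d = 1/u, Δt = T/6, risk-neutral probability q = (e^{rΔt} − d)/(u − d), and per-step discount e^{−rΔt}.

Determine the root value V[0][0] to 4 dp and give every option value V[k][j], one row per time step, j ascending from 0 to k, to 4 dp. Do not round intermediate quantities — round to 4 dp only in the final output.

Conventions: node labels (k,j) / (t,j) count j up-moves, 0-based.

price = 12.4342
tree:
12.4342
20.2613 6.4982
31.8103 11.5759 2.5876
42.2917 19.8981 5.2017 0.5454
51.5143 31.8103 10.2851 1.2368 0.0000
59.6292 42.2917 19.8981 2.8047 0.0000 0.0000
66.7695 51.5143 31.8103 6.3600 0.0000 0.0000 0.0000

Δt=0.23850, u=1.13650, d=0.87990, q=0.54976, disc=e^(-rΔt)=0.97946
k=6 terminal: V=max(K-S,0) → 66.7695 51.5143 31.8103 6.3600 0.0000 0.0000 0.0000
k=5: j=0 S=59.4508 intr=59.6292 cont=57.1838 V=59.6292[EX]; j=1 S=76.7883 intr=42.2917 cont=39.8463 V=42.2917[EX]; j=2 S=99.1819 intr=19.8981 cont=17.4527 V=19.8981[EX]; j=3 S=128.1060 intr=0.0000 cont=2.8047 V=2.8047[hold]; j=4 S=165.4653 intr=0.0000 cont=0.0000 V=0.0000[hold]; j=5 S=213.7195 intr=0.0000 cont=0.0000 V=0.0000[hold]
k=4: j=0 S=67.5657 intr=51.5143 cont=49.0689 V=51.5143[EX]; j=1 S=87.2697 intr=31.8103 cont=29.3649 V=31.8103[EX]; j=2 S=112.7200 intr=6.3600 cont=10.2851 V=10.2851[hold]; j=3 S=145.5923 intr=0.0000 cont=1.2368 V=1.2368[hold]; j=4 S=188.0510 intr=0.0000 cont=0.0000 V=0.0000[hold]
k=3: j=0 S=76.7883 intr=42.2917 cont=39.8463 V=42.2917[EX]; j=1 S=99.1819 intr=19.8981 cont=19.5663 V=19.8981[EX]; j=2 S=128.1060 intr=0.0000 cont=5.2017 V=5.2017[hold]; j=3 S=165.4653 intr=0.0000 cont=0.5454 V=0.5454[hold]
k=2: j=0 S=87.2697 intr=31.8103 cont=29.3649 V=31.8103[EX]; j=1 S=112.7200 intr=6.3600 cont=11.5759 V=11.5759[hold]; j=2 S=145.5923 intr=0.0000 cont=2.5876 V=2.5876[hold]
k=1: j=0 S=99.1819 intr=19.8981 cont=20.2613 V=20.2613[hold]; j=1 S=128.1060 intr=0.0000 cont=6.4982 V=6.4982[hold]
k=0: j=0 S=112.7200 intr=6.3600 cont=12.4342 V=12.4342[hold]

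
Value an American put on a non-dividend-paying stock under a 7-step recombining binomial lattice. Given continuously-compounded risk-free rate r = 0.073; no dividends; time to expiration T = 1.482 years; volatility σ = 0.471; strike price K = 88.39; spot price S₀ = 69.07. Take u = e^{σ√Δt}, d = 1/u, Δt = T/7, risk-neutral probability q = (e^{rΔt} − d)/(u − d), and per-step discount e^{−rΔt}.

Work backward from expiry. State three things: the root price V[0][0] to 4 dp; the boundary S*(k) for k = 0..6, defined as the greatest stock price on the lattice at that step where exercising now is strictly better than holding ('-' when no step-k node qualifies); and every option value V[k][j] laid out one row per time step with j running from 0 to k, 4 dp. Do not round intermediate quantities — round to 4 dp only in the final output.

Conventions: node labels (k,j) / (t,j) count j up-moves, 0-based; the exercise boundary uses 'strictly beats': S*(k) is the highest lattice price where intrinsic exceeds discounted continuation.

Δt=0.21171, u=1.24199, d=0.80516, q=0.48169, disc=e^(-rΔt)=0.98466
k=7 terminal: V=max(K-S,0) → 73.2386 65.0183 52.3379 32.7778 2.6054 0.0000 0.0000 0.0000
k=6: j=0 S=18.8179 intr=69.5721 cont=68.2165 V=69.5721[EX]; j=1 S=29.0276 intr=59.3624 cont=58.0068 V=59.3624[EX]; j=2 S=44.7765 intr=43.6135 cont=42.2579 V=43.6135[EX]; j=3 S=69.0700 intr=19.3200 cont=17.9644 V=19.3200[EX]; j=4 S=106.5439 intr=0.0000 cont=1.3297 V=1.3297[hold]; j=5 S=164.3494 intr=0.0000 cont=0.0000 V=0.0000[hold]; j=6 S=253.5172 intr=0.0000 cont=0.0000 V=0.0000[hold]  S*(6)=69.0700
k=5: j=0 S=23.3717 intr=65.0183 cont=63.6627 V=65.0183[EX]; j=1 S=36.0521 intr=52.3379 cont=50.9823 V=52.3379[EX]; j=2 S=55.6122 intr=32.7778 cont=31.4223 V=32.7778[EX]; j=3 S=85.7846 intr=2.6054 cont=10.4909 V=10.4909[hold]; j=4 S=132.3270 intr=0.0000 cont=0.6786 V=0.6786[hold]; j=5 S=204.1210 intr=0.0000 cont=0.0000 V=0.0000[hold]  S*(5)=55.6122
k=4: j=0 S=29.0276 intr=59.3624 cont=58.0068 V=59.3624[EX]; j=1 S=44.7765 intr=43.6135 cont=42.2579 V=43.6135[EX]; j=2 S=69.0700 intr=19.3200 cont=21.7045 V=21.7045[hold]; j=3 S=106.5439 intr=0.0000 cont=5.6761 V=5.6761[hold]; j=4 S=164.3494 intr=0.0000 cont=0.3464 V=0.3464[hold]  S*(4)=44.7765
k=3: j=0 S=36.0521 intr=52.3379 cont=50.9823 V=52.3379[EX]; j=1 S=55.6122 intr=32.7778 cont=32.5532 V=32.7778[EX]; j=2 S=85.7846 intr=2.6054 cont=13.7694 V=13.7694[hold]; j=3 S=132.3270 intr=0.0000 cont=3.0612 V=3.0612[hold]  S*(3)=55.6122
k=2: j=0 S=44.7765 intr=43.6135 cont=42.2579 V=43.6135[EX]; j=1 S=69.0700 intr=19.3200 cont=23.2595 V=23.2595[hold]; j=2 S=106.5439 intr=0.0000 cont=8.4793 V=8.4793[hold]  S*(2)=44.7765
k=1: j=0 S=55.6122 intr=32.7778 cont=33.2907 V=33.2907[hold]; j=1 S=85.7846 intr=2.6054 cont=15.8925 V=15.8925[hold]  S*(1)=-
k=0: j=0 S=69.0700 intr=19.3200 cont=24.5282 V=24.5282[hold]  S*(0)=-

price = 24.5282
boundary = - - 44.7765 55.6122 44.7765 55.6122 69.0700
tree:
24.5282
33.2907 15.8925
43.6135 23.2595 8.4793
52.3379 32.7778 13.7694 3.0612
59.3624 43.6135 21.7045 5.6761 0.3464
65.0183 52.3379 32.7778 10.4909 0.6786 0.0000
69.5721 59.3624 43.6135 19.3200 1.3297 0.0000 0.0000
73.2386 65.0183 52.3379 32.7778 2.6054 0.0000 0.0000 0.0000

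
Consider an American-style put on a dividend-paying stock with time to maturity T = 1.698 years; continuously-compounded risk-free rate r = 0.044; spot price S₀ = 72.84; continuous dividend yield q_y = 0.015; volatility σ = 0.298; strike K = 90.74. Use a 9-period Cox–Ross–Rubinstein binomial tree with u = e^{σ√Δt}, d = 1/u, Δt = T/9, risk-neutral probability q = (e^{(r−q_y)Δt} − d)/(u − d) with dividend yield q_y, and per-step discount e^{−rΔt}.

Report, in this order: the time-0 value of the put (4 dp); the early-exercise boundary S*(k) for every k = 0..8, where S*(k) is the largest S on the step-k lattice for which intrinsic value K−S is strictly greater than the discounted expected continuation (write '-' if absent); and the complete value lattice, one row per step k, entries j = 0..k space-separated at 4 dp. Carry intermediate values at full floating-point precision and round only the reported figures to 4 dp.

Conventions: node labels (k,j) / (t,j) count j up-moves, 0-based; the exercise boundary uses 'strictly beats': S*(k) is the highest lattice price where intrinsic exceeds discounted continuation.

params: Δt=0.18867 u=1.13819 d=0.87859 q=0.48882 e^(-rΔt)=0.99173
t_9 payoffs: 68.0184 61.3047 52.6073 41.3400 26.7436 7.8343 0.0000 0.0000 0.0000 0.0000
t_8: node(8,0) S=25.8615 payoff=64.8785 vs cont=64.2014 → 64.8785 [stop]  node(8,1) S=33.5030 payoff=57.2370 vs cont=56.5816 → 57.2370 [stop]  node(8,2) S=43.4022 payoff=47.3378 vs cont=46.7103 → 47.3378 [stop]  node(8,3) S=56.2265 payoff=34.5135 vs cont=33.9223 → 34.5135 [stop]  node(8,4) S=72.8400 payoff=17.9000 vs cont=17.3557 → 17.9000 [stop]  node(8,5) S=94.3624 payoff=0.0000 vs cont=3.9716 → 3.9716 [wait]  node(8,6) S=122.2441 payoff=0.0000 vs cont=0.0000 → 0.0000 [wait]  node(8,7) S=158.3641 payoff=0.0000 vs cont=0.0000 → 0.0000 [wait]  node(8,8) S=205.1567 payoff=0.0000 vs cont=0.0000 → 0.0000 [wait]  ⇒ S*(8)=72.8400
t_7: node(7,0) S=29.4353 payoff=61.3047 vs cont=60.6377 → 61.3047 [stop]  node(7,1) S=38.1327 payoff=52.6073 vs cont=51.9649 → 52.6073 [stop]  node(7,2) S=49.4000 payoff=41.3400 vs cont=40.7295 → 41.3400 [stop]  node(7,3) S=63.9964 payoff=26.7436 vs cont=26.1743 → 26.7436 [stop]  node(7,4) S=82.9057 payoff=7.8343 vs cont=10.9999 → 10.9999 [wait]  node(7,5) S=107.4022 payoff=0.0000 vs cont=2.0134 → 2.0134 [wait]  node(7,6) S=139.1369 payoff=0.0000 vs cont=0.0000 → 0.0000 [wait]  node(7,7) S=180.2483 payoff=0.0000 vs cont=0.0000 → 0.0000 [wait]  ⇒ S*(7)=63.9964
t_6: node(6,0) S=33.5030 payoff=57.2370 vs cont=56.5816 → 57.2370 [stop]  node(6,1) S=43.4022 payoff=47.3378 vs cont=46.7103 → 47.3378 [stop]  node(6,2) S=56.2265 payoff=34.5135 vs cont=33.9223 → 34.5135 [stop]  node(6,3) S=72.8400 payoff=17.9000 vs cont=18.8903 → 18.8903 [wait]  node(6,4) S=94.3624 payoff=0.0000 vs cont=6.5525 → 6.5525 [wait]  node(6,5) S=122.2441 payoff=0.0000 vs cont=1.0207 → 1.0207 [wait]  node(6,6) S=158.3641 payoff=0.0000 vs cont=0.0000 → 0.0000 [wait]  ⇒ S*(6)=56.2265
t_5: node(5,0) S=38.1327 payoff=52.6073 vs cont=51.9649 → 52.6073 [stop]  node(5,1) S=49.4000 payoff=41.3400 vs cont=40.7295 → 41.3400 [stop]  node(5,2) S=63.9964 payoff=26.7436 vs cont=26.6544 → 26.7436 [stop]  node(5,3) S=82.9057 payoff=7.8343 vs cont=12.7530 → 12.7530 [wait]  node(5,4) S=107.4022 payoff=0.0000 vs cont=3.8166 → 3.8166 [wait]  node(5,5) S=139.1369 payoff=0.0000 vs cont=0.5175 → 0.5175 [wait]  ⇒ S*(5)=63.9964
t_4: node(4,0) S=43.4022 payoff=47.3378 vs cont=46.7103 → 47.3378 [stop]  node(4,1) S=56.2265 payoff=34.5135 vs cont=33.9223 → 34.5135 [stop]  node(4,2) S=72.8400 payoff=17.9000 vs cont=19.7402 → 19.7402 [wait]  node(4,3) S=94.3624 payoff=0.0000 vs cont=8.3154 → 8.3154 [wait]  node(4,4) S=122.2441 payoff=0.0000 vs cont=2.1857 → 2.1857 [wait]  ⇒ S*(4)=56.2265
t_3: node(3,0) S=49.4000 payoff=41.3400 vs cont=40.7295 → 41.3400 [stop]  node(3,1) S=63.9964 payoff=26.7436 vs cont=27.0664 → 27.0664 [wait]  node(3,2) S=82.9057 payoff=7.8343 vs cont=14.0385 → 14.0385 [wait]  node(3,3) S=107.4022 payoff=0.0000 vs cont=5.2751 → 5.2751 [wait]  ⇒ S*(3)=49.4000
t_2: node(2,0) S=56.2265 payoff=34.5135 vs cont=34.0787 → 34.5135 [stop]  node(2,1) S=72.8400 payoff=17.9000 vs cont=20.5270 → 20.5270 [wait]  node(2,2) S=94.3624 payoff=0.0000 vs cont=9.6742 → 9.6742 [wait]  ⇒ S*(2)=56.2265
t_1: node(1,0) S=63.9964 payoff=26.7436 vs cont=27.4478 → 27.4478 [wait]  node(1,1) S=82.9057 payoff=7.8343 vs cont=15.0961 → 15.0961 [wait]  ⇒ S*(1)=-
t_0: node(0,0) S=72.8400 payoff=17.9000 vs cont=21.2331 → 21.2331 [wait]  ⇒ S*(0)=-

price = 21.2331
boundary = - - 56.2265 49.4000 56.2265 63.9964 56.2265 63.9964 72.8400
tree:
21.2331
27.4478 15.0961
34.5135 20.5270 9.6742
41.3400 27.0664 14.0385 5.2751
47.3378 34.5135 19.7402 8.3154 2.1857
52.6073 41.3400 26.7436 12.7530 3.8166 0.5175
57.2370 47.3378 34.5135 18.8903 6.5525 1.0207 0.0000
61.3047 52.6073 41.3400 26.7436 10.9999 2.0134 0.0000 0.0000
64.8785 57.2370 47.3378 34.5135 17.9000 3.9716 0.0000 0.0000 0.0000
68.0184 61.3047 52.6073 41.3400 26.7436 7.8343 0.0000 0.0000 0.0000 0.0000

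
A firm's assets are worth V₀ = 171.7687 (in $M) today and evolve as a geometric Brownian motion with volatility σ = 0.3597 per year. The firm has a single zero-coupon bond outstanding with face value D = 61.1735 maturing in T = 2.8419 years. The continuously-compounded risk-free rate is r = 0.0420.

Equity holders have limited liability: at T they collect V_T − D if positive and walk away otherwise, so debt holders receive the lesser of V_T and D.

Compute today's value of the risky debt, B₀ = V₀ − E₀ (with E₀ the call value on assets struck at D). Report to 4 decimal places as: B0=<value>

Work the structural quantities from V₀ = 171.7687 against face 61.1735:
d₁ = [ln(V₀/D) + (r + σ²/2)T] / (σ√T)
   = [ln(171.7687/61.1735) + (0.0420 + 0.5·0.3597²)·2.8419] / (0.3597·√2.8419)
   = [1.032435 + 0.303208] / 0.606380 = 2.202650
d₂ = d₁ − σ√T = 2.202650 − 0.606380 = 1.596270
N(d₁) = 0.986190,  N(d₂) = 0.944786,  e^(−rT) = 0.887488
E₀ = V₀·N(d₁) − D·e^(−rT)·N(d₂)
   = 171.7687·0.986190 − 61.1735·0.887488·0.944786 = 118.103475
B₀ = V₀ − E₀ = 171.7687 − 118.103475 = 53.665225

B0=53.6652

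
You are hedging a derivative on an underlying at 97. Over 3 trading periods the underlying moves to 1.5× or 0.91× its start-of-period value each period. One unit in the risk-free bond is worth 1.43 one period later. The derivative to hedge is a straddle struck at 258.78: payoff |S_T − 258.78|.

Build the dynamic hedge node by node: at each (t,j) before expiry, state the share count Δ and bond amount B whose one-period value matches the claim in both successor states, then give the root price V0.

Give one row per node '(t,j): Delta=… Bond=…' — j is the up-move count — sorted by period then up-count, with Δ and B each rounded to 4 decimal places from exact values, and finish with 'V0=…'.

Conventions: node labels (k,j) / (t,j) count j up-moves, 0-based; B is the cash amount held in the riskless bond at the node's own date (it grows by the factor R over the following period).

Under the risk-neutral measure, an up-move has probability p* = (R−d)/(u−d) = 0.8814 and values discount at R = 1.43.
Terminal payoffs: V(3,0)=185.6836, V(3,1)=138.2914, V(3,2)=60.1725, V(3,3)=68.5950
(2,0): S=80.3257. Δ = (V_up−V_dn)/(S_up−S_dn) = (138.2914−185.6836)/(120.4886−73.0964) = -1.0000. V = [p*·138.2914 + (1−p*)·185.6836]/1.43 = 100.6393. B = V − Δ·S = 180.9650.
(2,1): S=132.4050. Δ = (V_up−V_dn)/(S_up−S_dn) = (60.1725−138.2914)/(198.6075−120.4886) = -1.0000. V = [p*·60.1725 + (1−p*)·138.2914]/1.43 = 48.5600. B = V − Δ·S = 180.9650.
(2,2): S=218.2500. Δ = (V_up−V_dn)/(S_up−S_dn) = (68.5950−60.1725)/(327.3750−198.6075) = 0.0654. V = [p*·68.5950 + (1−p*)·60.1725]/1.43 = 47.2697. B = V − Δ·S = 32.9943.
(1,0): S=88.2700. Δ = (V_up−V_dn)/(S_up−S_dn) = (48.5600−100.6393)/(132.4050−80.3257) = -1.0000. V = [p*·48.5600 + (1−p*)·100.6393]/1.43 = 38.2790. B = V − Δ·S = 126.5490.
(1,1): S=145.5000. Δ = (V_up−V_dn)/(S_up−S_dn) = (47.2697−48.5600)/(218.2500−132.4050) = -0.0150. V = [p*·47.2697 + (1−p*)·48.5600]/1.43 = 33.1628. B = V − Δ·S = 35.3498.
(0,0): S=97.0000. Δ = (V_up−V_dn)/(S_up−S_dn) = (33.1628−38.2790)/(145.5000−88.2700) = -0.0894. V = [p*·33.1628 + (1−p*)·38.2790]/1.43 = 23.6153. B = V − Δ·S = 32.2867.
Sanity check at the root: Δ(0,0)·S0 + B(0,0) reproduces V0 = 23.6153.

(0,0): Delta=-0.0894 Bond=32.2867
(1,0): Delta=-1.0000 Bond=126.5490
(1,1): Delta=-0.0150 Bond=35.3498
(2,0): Delta=-1.0000 Bond=180.9650
(2,1): Delta=-1.0000 Bond=180.9650
(2,2): Delta=0.0654 Bond=32.9943
V0=23.6153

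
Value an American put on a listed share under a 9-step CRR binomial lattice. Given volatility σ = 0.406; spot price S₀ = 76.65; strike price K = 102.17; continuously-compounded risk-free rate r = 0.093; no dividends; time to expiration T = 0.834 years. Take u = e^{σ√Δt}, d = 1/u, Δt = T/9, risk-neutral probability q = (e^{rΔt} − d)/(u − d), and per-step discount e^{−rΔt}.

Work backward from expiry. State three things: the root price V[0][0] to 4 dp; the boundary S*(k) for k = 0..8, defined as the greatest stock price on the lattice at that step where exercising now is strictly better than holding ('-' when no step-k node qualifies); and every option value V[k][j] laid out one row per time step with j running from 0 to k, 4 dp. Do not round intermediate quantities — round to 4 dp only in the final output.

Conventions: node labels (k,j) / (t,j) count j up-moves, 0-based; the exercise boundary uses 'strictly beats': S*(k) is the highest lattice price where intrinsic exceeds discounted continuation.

price = 26.5097
boundary = - 67.7387 59.8635 67.7387 59.8635 67.7387 76.6500 67.7387 76.6500
tree:
26.5097
34.4313 19.1712
42.3065 26.1070 12.6764
49.2662 34.4313 18.3654 7.2970
55.4167 42.3065 25.6718 11.4922 3.2947
60.8522 49.2662 34.4313 17.4946 5.7841 0.9021
65.6558 55.4167 42.3065 25.5200 9.8991 1.8348 0.0000
69.9009 60.8522 49.2662 34.4313 16.3405 3.7317 0.0000 0.0000
73.6525 65.6558 55.4167 42.3065 25.5200 7.5897 0.0000 0.0000 0.0000
76.9679 69.9009 60.8522 49.2662 34.4313 15.4364 0.0000 0.0000 0.0000 0.0000

Δt=0.09267, u=1.13155, d=0.88374, q=0.50407, disc=e^(-rΔt)=0.99142
k=9 terminal: V=max(K-S,0) → 76.9679 69.9009 60.8522 49.2662 34.4313 15.4364 0.0000 0.0000 0.0000 0.0000
k=8: j=0 S=28.5175 intr=73.6525 cont=72.7757 V=73.6525[EX]; j=1 S=36.5142 intr=65.6558 cont=64.7791 V=65.6558[EX]; j=2 S=46.7533 intr=55.4167 cont=54.5400 V=55.4167[EX]; j=3 S=59.8635 intr=42.3065 cont=41.4298 V=42.3065[EX]; j=4 S=76.6500 intr=25.5200 cont=24.6433 V=25.5200[EX]; j=5 S=98.1436 intr=4.0264 cont=7.5897 V=7.5897[hold]; j=6 S=125.6644 intr=0.0000 cont=0.0000 V=0.0000[hold]; j=7 S=160.9023 intr=0.0000 cont=0.0000 V=0.0000[hold]; j=8 S=206.0213 intr=0.0000 cont=0.0000 V=0.0000[hold]  S*(8)=76.6500
k=7: j=0 S=32.2691 intr=69.9009 cont=69.0242 V=69.9009[EX]; j=1 S=41.3178 intr=60.8522 cont=59.9755 V=60.8522[EX]; j=2 S=52.9038 intr=49.2662 cont=48.3894 V=49.2662[EX]; j=3 S=67.7387 intr=34.4313 cont=33.5545 V=34.4313[EX]; j=4 S=86.7336 intr=15.4364 cont=16.3405 V=16.3405[hold]; j=5 S=111.0548 intr=0.0000 cont=3.7317 V=3.7317[hold]; j=6 S=142.1959 intr=0.0000 cont=0.0000 V=0.0000[hold]; j=7 S=182.0695 intr=0.0000 cont=0.0000 V=0.0000[hold]  S*(7)=67.7387
k=6: j=0 S=36.5142 intr=65.6558 cont=64.7791 V=65.6558[EX]; j=1 S=46.7533 intr=55.4167 cont=54.5400 V=55.4167[EX]; j=2 S=59.8635 intr=42.3065 cont=41.4298 V=42.3065[EX]; j=3 S=76.6500 intr=25.5200 cont=25.0951 V=25.5200[EX]; j=4 S=98.1436 intr=4.0264 cont=9.8991 V=9.8991[hold]; j=5 S=125.6644 intr=0.0000 cont=1.8348 V=1.8348[hold]; j=6 S=160.9023 intr=0.0000 cont=0.0000 V=0.0000[hold]  S*(6)=76.6500
k=5: j=0 S=41.3178 intr=60.8522 cont=59.9755 V=60.8522[EX]; j=1 S=52.9038 intr=49.2662 cont=48.3894 V=49.2662[EX]; j=2 S=67.7387 intr=34.4313 cont=33.5545 V=34.4313[EX]; j=3 S=86.7336 intr=15.4364 cont=17.4946 V=17.4946[hold]; j=4 S=111.0548 intr=0.0000 cont=5.7841 V=5.7841[hold]; j=5 S=142.1959 intr=0.0000 cont=0.9021 V=0.9021[hold]  S*(5)=67.7387
k=4: j=0 S=46.7533 intr=55.4167 cont=54.5400 V=55.4167[EX]; j=1 S=59.8635 intr=42.3065 cont=41.4298 V=42.3065[EX]; j=2 S=76.6500 intr=25.5200 cont=25.6718 V=25.6718[hold]; j=3 S=98.1436 intr=4.0264 cont=11.4922 V=11.4922[hold]; j=4 S=125.6644 intr=0.0000 cont=3.2947 V=3.2947[hold]  S*(4)=59.8635
k=3: j=0 S=52.9038 intr=49.2662 cont=48.3894 V=49.2662[EX]; j=1 S=67.7387 intr=34.4313 cont=33.6304 V=34.4313[EX]; j=2 S=86.7336 intr=15.4364 cont=18.3654 V=18.3654[hold]; j=3 S=111.0548 intr=0.0000 cont=7.2970 V=7.2970[hold]  S*(3)=67.7387
k=2: j=0 S=59.8635 intr=42.3065 cont=41.4298 V=42.3065[EX]; j=1 S=76.6500 intr=25.5200 cont=26.1070 V=26.1070[hold]; j=2 S=98.1436 intr=4.0264 cont=12.6764 V=12.6764[hold]  S*(2)=59.8635
k=1: j=0 S=67.7387 intr=34.4313 cont=33.8479 V=34.4313[EX]; j=1 S=86.7336 intr=15.4364 cont=19.1712 V=19.1712[hold]  S*(1)=67.7387
k=0: j=0 S=76.6500 intr=25.5200 cont=26.5097 V=26.5097[hold]  S*(0)=-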